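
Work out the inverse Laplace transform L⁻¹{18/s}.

L⁻¹{c/s} = c, so L⁻¹{18/s} = 18

Final answer: 18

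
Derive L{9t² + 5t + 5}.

L{9t² + 5t + 5} = 9·2/s³ + 5/s² + 5/s = 18/s³ + 5/s² + 5/s

Final answer: 18/s³ + 5/s² + 5/s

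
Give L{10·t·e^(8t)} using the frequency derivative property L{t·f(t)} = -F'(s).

L{e^(8t)} = 1/(s-8). By frequency derivative: L{t·e^(8t)} = -d/ds[1/(s-8)] = -(-1)/(s-8)² = 1/(s-8)². Then L{10·t·e^(8t)} = 10·1/(s-8)² = 10/(s-8)²

Final answer: 10/(s-8)²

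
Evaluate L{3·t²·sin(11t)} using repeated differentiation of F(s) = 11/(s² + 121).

F(s) = 11/(s² + 121). F'(s) = -22s/(s² + 121)². F''(s) = -22(121 - 3s²)/(s² + 121)³ = (66s² - 2662)/(s² + 121)³. So L{t²·sin(11t)} = (-1)² F''(s) = (66s² - 2662)/(s² + 121)³. Then L{3·t²·sin(11t)} = 3·(66s² - 2662)/(s² + 121)³ = (198s² - 7986)/(s² + 121)³

Final answer: (198s² - 7986)/(s² + 121)³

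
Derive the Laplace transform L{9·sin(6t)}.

L{sin(ωt)} = ω/(s² + ω²), so L{sin(6t)} = 6/(s² + 36). Then L{9·sin(6t)} = 9·6/(s² + 36) = 54/(s² + 36)

Final answer: 54/(s² + 36)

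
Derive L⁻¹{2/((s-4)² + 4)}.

Form: b/((s-a)² + b²) → e^(at)sin(bt). With a=4, b=2

Final answer: e^(4t)·sin(2t)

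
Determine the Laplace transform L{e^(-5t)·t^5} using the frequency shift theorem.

L{e^(at)·t^n} = n!/(s-a)^(n+1), so L{e^(-5t)·t^5} = 120/(s+5)^6

Final answer: 120/(s+5)^6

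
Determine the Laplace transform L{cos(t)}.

L{cos(ωt)} = s/(s² + ω²), so L{cos(t)} = s/(s² + 1)

Final answer: s/(s² + 1)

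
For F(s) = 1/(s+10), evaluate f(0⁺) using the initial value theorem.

f(0⁺) = lim_{s→∞} s·1/(s+10) = lim_{s→∞} s/(s+10) = 1

Final answer: 1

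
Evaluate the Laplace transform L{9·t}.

L{t^n} = n!/s^(n+1), so L{t} = 1/s^2. Then L{9·t} = 9·1/s^2 = 9/s^2

Final answer: 9/s^2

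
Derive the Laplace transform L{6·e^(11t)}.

L{e^(at)} = 1/(s-a), so L{e^(11t)} = 1/(s-11). Then L{6·e^(11t)} = 6/(s-11)

Final answer: 6/(s-11)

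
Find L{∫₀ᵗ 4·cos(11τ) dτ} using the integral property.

L{∫₀ᵗ f(τ)dτ} = F(s)/s with F(s) = 4s/(s² + 121), so the result is (4s/(s² + 121))/s = 4/(s² + 121)

Final answer: 4/(s² + 121)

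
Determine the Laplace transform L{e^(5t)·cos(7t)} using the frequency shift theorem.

Frequency shift: L{e^(at)f(t)} = F(s-a). L{e^(5t)·cos(7t)} = (s-5)/((s-5)² + 49)

Final answer: (s-5)/((s-5)² + 49)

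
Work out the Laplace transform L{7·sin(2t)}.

L{sin(ωt)} = ω/(s² + ω²), so L{sin(2t)} = 2/(s² + 4). Then L{7·sin(2t)} = 7·2/(s² + 4) = 14/(s² + 4)

Final answer: 14/(s² + 4)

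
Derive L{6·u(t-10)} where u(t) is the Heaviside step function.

L{u(t-a)} = e^(-as)/s. Here a=10, so L{u(t-10)} = e^(-10s)/s, and L{6·u(t-10)} = 6·e^(-10s)/s

Final answer: 6·e^(-10s)/s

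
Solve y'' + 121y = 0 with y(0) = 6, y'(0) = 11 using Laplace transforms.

L{y''} + 121L{y} = 0. s²Y - 6s - 11 + 121Y = 0. Y(s² + 121) = 6s + 11. Y = (6s + 11)/(s² + 121). Inverting: y(t) = 6cos(11t) + sin(11t)

Final answer: y(t) = 6cos(11t) + sin(11t)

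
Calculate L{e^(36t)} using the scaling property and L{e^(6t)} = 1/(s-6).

Using L{f(at)} = (1/a)F(s/a) with a=6 and f(t) = e^(6t): L{e^(36t)} = (1/6) · 1/((s/6)-6) = (1/6) · 6/(s-36) = 1/(s-36)

Final answer: 1/(s-36)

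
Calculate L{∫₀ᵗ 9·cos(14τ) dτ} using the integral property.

L{∫₀ᵗ f(τ)dτ} = F(s)/s with F(s) = 9s/(s² + 196), so the result is (9s/(s² + 196))/s = 9/(s² + 196)

Final answer: 9/(s² + 196)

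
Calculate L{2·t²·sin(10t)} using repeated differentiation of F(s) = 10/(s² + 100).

F(s) = 10/(s² + 100). F'(s) = -20s/(s² + 100)². F''(s) = -20(100 - 3s²)/(s² + 100)³ = (60s² - 2000)/(s² + 100)³. So L{t²·sin(10t)} = (-1)² F''(s) = (60s² - 2000)/(s² + 100)³. Then L{2·t²·sin(10t)} = 2·(60s² - 2000)/(s² + 100)³ = (120s² - 4000)/(s² + 100)³

Final answer: (120s² - 4000)/(s² + 100)³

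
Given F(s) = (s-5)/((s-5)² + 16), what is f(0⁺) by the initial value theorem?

f(0⁺) = lim_{s→∞} sF(s) = lim_{s→∞} s(s-5)/((s-5)² + 16) = 1

Final answer: 1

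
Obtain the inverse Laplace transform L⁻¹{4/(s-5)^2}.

L⁻¹{n!/(s-a)^(n+1)} = t^n·e^(at) with n=1, a=5. So L⁻¹{1/(s-5)^2} = t·e^(5t), and L⁻¹{4/(s-5)^2} = (4/1)·t·e^(5t) = 4·t·e^(5t)

Final answer: 4·t·e^(5t)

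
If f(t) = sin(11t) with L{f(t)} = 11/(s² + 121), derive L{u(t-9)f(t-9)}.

Time shift theorem: L{u(t-a)f(t-a)} = e^(-as)F(s). Here a=9, F(s) = 11/(s² + 121), so L{u(t-9)f(t-9)} = e^(-9s)·11/(s² + 121)

Final answer: e^(-9s)·11/(s² + 121)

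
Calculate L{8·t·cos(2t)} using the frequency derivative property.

L{cos(2t)} = s/(s² + 4). Derivative: d/ds[s/(s² + 4)] = [(s² + 4) - s·2s]/(s² + 4)² = (4 - s²)/(s² + 4)². So L{t·cos(2t)} = -F'(s) = (s² - 4)/(s² + 4)². Then L{8·t·cos(2t)} = 8·(s² - 4)/(s² + 4)²

Final answer: 8·(s² - 4)/(s² + 4)²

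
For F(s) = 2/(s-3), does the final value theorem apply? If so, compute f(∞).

sF(s) = 2s/(s-3) has a pole at s = 3 in the right half-plane. Theorem does NOT apply (unstable system; f(t) = 2·e^(3t) grows without bound).

Final answer: Not applicable (unstable)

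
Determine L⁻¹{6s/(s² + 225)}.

This is the form c·s/(s² + a²) with a = 15, c = 6. L⁻¹ = 6·cos(15t)

Final answer: 6·cos(15t)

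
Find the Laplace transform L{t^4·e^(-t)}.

L{t^n·e^(at)} = n!/(s-a)^(n+1), so L{t^4·e^(-t)} = 24/(s+1)^5

Final answer: 24/(s+1)^5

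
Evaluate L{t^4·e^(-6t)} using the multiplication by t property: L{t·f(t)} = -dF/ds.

Using L{t^n·e^(at)} = n!/(s-a)^(n+1), L{t^4·e^(-6t)} = 24/(s+6)^5

Final answer: 24/(s+6)^5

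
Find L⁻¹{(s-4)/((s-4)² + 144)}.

Using frequency shift: L⁻¹{(s-a)/((s-a)² + b²)} = e^(at)cos(bt). Here a=4, b=12

Final answer: e^(4t)·cos(12t)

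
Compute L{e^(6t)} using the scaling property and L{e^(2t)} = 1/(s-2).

Using L{f(at)} = (1/a)F(s/a) with a=3 and f(t) = e^(2t): L{e^(6t)} = (1/3) · 1/((s/3)-2) = (1/3) · 3/(s-6) = 1/(s-6)

Final answer: 1/(s-6)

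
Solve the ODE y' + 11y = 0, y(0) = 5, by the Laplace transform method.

L{y'} + 11L{y} = 0. sY - 5 + 11Y = 0. Y(s+11) = 5. Y = 5/(s+11)

Final answer: y(t) = 5e^(-11t)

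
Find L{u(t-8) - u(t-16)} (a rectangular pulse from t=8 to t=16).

L{u(t-a)} = e^(-as)/s. L{u(t-8) - u(t-16)} = (e^(-8s) - e^(-16s))/s

Final answer: (e^(-8s) - e^(-16s))/s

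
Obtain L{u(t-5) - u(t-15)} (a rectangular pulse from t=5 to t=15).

L{u(t-a)} = e^(-as)/s. L{u(t-5) - u(t-15)} = (e^(-5s) - e^(-15s))/s

Final answer: (e^(-5s) - e^(-15s))/s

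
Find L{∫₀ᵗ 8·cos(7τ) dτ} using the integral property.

L{∫₀ᵗ f(τ)dτ} = F(s)/s with F(s) = 8s/(s² + 49), so the result is (8s/(s² + 49))/s = 8/(s² + 49)

Final answer: 8/(s² + 49)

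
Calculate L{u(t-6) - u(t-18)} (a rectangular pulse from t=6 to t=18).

L{u(t-a)} = e^(-as)/s. L{u(t-6) - u(t-18)} = (e^(-6s) - e^(-18s))/s

Final answer: (e^(-6s) - e^(-18s))/s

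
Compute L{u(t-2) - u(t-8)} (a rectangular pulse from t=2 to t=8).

L{u(t-a)} = e^(-as)/s. L{u(t-2) - u(t-8)} = (e^(-2s) - e^(-8s))/s

Final answer: (e^(-2s) - e^(-8s))/s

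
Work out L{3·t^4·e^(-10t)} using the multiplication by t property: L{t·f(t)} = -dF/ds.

Using L{t^n·e^(at)} = n!/(s-a)^(n+1), L{t^4·e^(-10t)} = 24/(s+10)^5, so L{3·t^4·e^(-10t)} = 3·24/(s+10)^5 = 72/(s+10)^5

Final answer: 72/(s+10)^5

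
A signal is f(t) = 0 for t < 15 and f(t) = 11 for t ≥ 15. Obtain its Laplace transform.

f(t) = 11·u(t-15). L{u(t-15)} = e^(-15s)/s, so L{f(t)} = 11·e^(-15s)/s

Final answer: 11·e^(-15s)/s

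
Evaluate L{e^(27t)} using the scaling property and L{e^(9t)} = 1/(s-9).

Using L{f(at)} = (1/a)F(s/a) with a=3 and f(t) = e^(9t): L{e^(27t)} = (1/3) · 1/((s/3)-9) = (1/3) · 3/(s-27) = 1/(s-27)

Final answer: 1/(s-27)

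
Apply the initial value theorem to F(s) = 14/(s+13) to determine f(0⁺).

f(0⁺) = lim_{s→∞} s·14/(s+13) = lim_{s→∞} 14s/(s+13) = 14

Final answer: 14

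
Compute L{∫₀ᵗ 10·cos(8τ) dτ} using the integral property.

L{∫₀ᵗ f(τ)dτ} = F(s)/s with F(s) = 10s/(s² + 64), so the result is (10s/(s² + 64))/s = 10/(s² + 64)

Final answer: 10/(s² + 64)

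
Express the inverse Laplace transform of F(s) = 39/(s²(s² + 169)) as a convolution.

39/(s²(s² + 169)) = (1/s²)·(39/(s² + 169)) = L{t}·L{3·sin(13t)}. So f(t) = t*(3·sin(13t)) = ∫₀ᵗ 3τ·sin(13(t-τ)) dτ

Final answer: ∫₀ᵗ 3τ·sin(13(t-τ)) dτ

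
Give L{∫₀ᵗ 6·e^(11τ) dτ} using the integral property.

L{∫₀ᵗ f(τ)dτ} = F(s)/s with F(s) = 6/(s-11), so L{∫₀ᵗ 6·e^(11τ) dτ} = 6/(s(s-11))

Final answer: 6/(s(s-11))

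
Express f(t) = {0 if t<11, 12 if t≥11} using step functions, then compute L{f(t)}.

f(t) = 12·u(t-11). L{u(t-11)} = e^(-11s)/s, so L{f(t)} = 12·e^(-11s)/s

Final answer: 12·e^(-11s)/s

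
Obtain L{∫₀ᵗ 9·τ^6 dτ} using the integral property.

L{∫₀ᵗ f(τ)dτ} = F(s)/s with f(t) = 9t^6. F(s) = 6480/s^7, so L{∫₀ᵗ 9·τ^6 dτ} = (6480/s^7)/s = 6480/s^8. (Check: ∫₀ᵗ 9·τ^6 dτ = 9t^7/7.)

Final answer: 6480/s^8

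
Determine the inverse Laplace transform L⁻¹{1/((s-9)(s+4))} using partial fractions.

Decompose: A/(s-9) + B/(s+4). A = 1/13, B = -1/13. f(t) = (e^(9t) - e^(-4t))/13

Final answer: (e^(9t) - e^(-4t))/13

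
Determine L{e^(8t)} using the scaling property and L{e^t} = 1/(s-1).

Using L{f(at)} = (1/a)F(s/a) with a=8 and f(t) = e^t: L{e^(8t)} = (1/8) · 1/((s/8)-1) = (1/8) · 8/(s-8) = 1/(s-8)

Final answer: 1/(s-8)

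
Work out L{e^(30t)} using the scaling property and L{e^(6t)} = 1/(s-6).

Using L{f(at)} = (1/a)F(s/a) with a=5 and f(t) = e^(6t): L{e^(30t)} = (1/5) · 1/((s/5)-6) = (1/5) · 5/(s-30) = 1/(s-30)

Final answer: 1/(s-30)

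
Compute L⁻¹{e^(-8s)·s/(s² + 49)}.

L⁻¹{s/(s² + 49)} = cos(7t). By the time shift theorem, L⁻¹{e^(-as)F(s)} = u(t-a)f(t-a) with a=8, so L⁻¹{e^(-8s)·s/(s² + 49)} = u(t-8)·cos(7(t-8))

Final answer: u(t-8)·cos(7(t-8))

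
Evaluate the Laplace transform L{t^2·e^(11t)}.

L{t^n·e^(at)} = n!/(s-a)^(n+1), so L{t^2·e^(11t)} = 2/(s-11)^3

Final answer: 2/(s-11)^3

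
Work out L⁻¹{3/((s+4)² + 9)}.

Form: b/((s-a)² + b²) → e^(at)sin(bt). With a=-4, b=3

Final answer: e^(-4t)·sin(3t)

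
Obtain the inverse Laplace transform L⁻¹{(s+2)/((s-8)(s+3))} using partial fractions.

Using partial fractions, f(t) = (10e^(8t) + e^(-3t))/11

Final answer: (10e^(8t) + e^(-3t))/11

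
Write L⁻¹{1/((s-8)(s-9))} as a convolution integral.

1/((s-8)(s-9)) = (1/(s-8))·(1/(s-9)) = L{e^(8t)}·L{e^(9t)}. So f(t) = e^(8t)*e^(9t) = ∫₀ᵗ e^(8τ)·e^(9(t-τ)) dτ

Final answer: ∫₀ᵗ e^(8τ)·e^(9(t-τ)) dτ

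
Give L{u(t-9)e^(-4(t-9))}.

u(t-a)f(t-a) with f(t)=e^(-4t). L{e^(-4t)} = 1/(s+4). By time shift: e^(-9s)/(s+4)

Final answer: e^(-9s)/(s+4)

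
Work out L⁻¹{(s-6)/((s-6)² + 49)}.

Using frequency shift: L⁻¹{(s-a)/((s-a)² + b²)} = e^(at)cos(bt). Here a=6, b=7

Final answer: e^(6t)·cos(7t)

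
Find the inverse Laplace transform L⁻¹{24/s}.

L⁻¹{c/s} = c, so L⁻¹{24/s} = 24

Final answer: 24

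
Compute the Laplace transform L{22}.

L{22} = 22 · L{1} = 22/s

Final answer: 22/s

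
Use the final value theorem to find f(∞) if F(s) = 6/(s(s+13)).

f(∞) = lim_{s→0} s·6/(s(s+13)) = lim_{s→0} 6/(s+13) = 6/13 = 6/13

Final answer: 6/13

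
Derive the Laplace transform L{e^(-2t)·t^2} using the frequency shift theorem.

L{e^(at)·t^n} = n!/(s-a)^(n+1), so L{e^(-2t)·t^2} = 2/(s+2)^3

Final answer: 2/(s+2)^3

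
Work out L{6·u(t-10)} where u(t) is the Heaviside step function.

L{u(t-a)} = e^(-as)/s. Here a=10, so L{u(t-10)} = e^(-10s)/s, and L{6·u(t-10)} = 6·e^(-10s)/s

Final answer: 6·e^(-10s)/s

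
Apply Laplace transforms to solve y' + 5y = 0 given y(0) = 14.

L{y'} + 5L{y} = 0. sY - 14 + 5Y = 0. Y(s+5) = 14. Y = 14/(s+5)

Final answer: y(t) = 14e^(-5t)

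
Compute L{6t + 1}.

L{6t + 1} = 6·L{t} + L{1} = 6/s² + 1/s

Final answer: 6/s² + 1/s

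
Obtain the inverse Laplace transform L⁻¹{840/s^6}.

L⁻¹{n!/s^(n+1)} = t^n with n=5. So L⁻¹{120/s^6} = t^5, and L⁻¹{840/s^6} = (840/120)·t^5 = 7·t^5

Final answer: 7·t^5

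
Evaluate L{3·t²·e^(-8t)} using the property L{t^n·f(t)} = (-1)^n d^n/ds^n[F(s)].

L{e^(-8t)} = 1/(s+8). d/ds[1/(s+8)] = -1/(s+8)². d²/ds²[1/(s+8)] = 2/(s+8)³. So L{t²·e^(-8t)} = (-1)² · 2/(s+8)³ = 2/(s+8)³. Then L{3·t²·e^(-8t)} = 3·2/(s+8)³ = 6/(s+8)³

Final answer: 6/(s+8)³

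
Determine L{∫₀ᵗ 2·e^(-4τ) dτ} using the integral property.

L{∫₀ᵗ f(τ)dτ} = F(s)/s with F(s) = 2/(s+4), so L{∫₀ᵗ 2·e^(-4τ) dτ} = 2/(s(s+4))

Final answer: 2/(s(s+4))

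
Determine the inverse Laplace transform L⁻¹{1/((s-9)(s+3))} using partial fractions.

Decompose: A/(s-9) + B/(s+3). A = 1/12, B = -1/12. f(t) = (e^(9t) - e^(-3t))/12

Final answer: (e^(9t) - e^(-3t))/12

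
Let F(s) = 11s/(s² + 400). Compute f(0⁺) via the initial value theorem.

f(0⁺) = lim_{s→∞} s·11s/(s² + 400) = lim_{s→∞} 11s²/(s² + 400) = 11

Final answer: 11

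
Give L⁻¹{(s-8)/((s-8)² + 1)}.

Using frequency shift: L⁻¹{(s-a)/((s-a)² + b²)} = e^(at)cos(bt). Here a=8, b=1

Final answer: e^(8t)·cos(t)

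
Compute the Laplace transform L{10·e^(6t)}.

L{e^(at)} = 1/(s-a), so L{e^(6t)} = 1/(s-6). Then L{10·e^(6t)} = 10/(s-6)

Final answer: 10/(s-6)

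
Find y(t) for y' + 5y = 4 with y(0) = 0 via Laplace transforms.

sY + 5Y = 4/s. Y = 4/(s(s+5)). Partial fractions: Y = 4/5/s - 4/5/(s+5)

Final answer: y(t) = 4/5(1 - e^(-5t))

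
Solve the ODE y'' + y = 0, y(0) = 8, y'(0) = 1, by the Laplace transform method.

L{y''} + 1L{y} = 0. s²Y - 8s - 1 + Y = 0. Y(s² + 1) = 8s + 1. Y = (8s + 1)/(s² + 1). Inverting: y(t) = 8cos(t) + sin(t)

Final answer: y(t) = 8cos(t) + sin(t)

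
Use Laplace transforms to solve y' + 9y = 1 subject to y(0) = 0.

sY + 9Y = 1/s. Y = 1/(s(s+9)). Partial fractions: Y = 1/9/s - 1/9/(s+9)

Final answer: y(t) = 1/9(1 - e^(-9t))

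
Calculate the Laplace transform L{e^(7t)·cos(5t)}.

L{e^(at)·cos(ωt)} = (s-a)/((s-a)² + ω²), so L{e^(7t)·cos(5t)} = (s-7)/((s-7)² + 25)

Final answer: (s-7)/((s-7)² + 25)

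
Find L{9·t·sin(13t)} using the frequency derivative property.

L{sin(13t)} = 13/(s² + 169). By L{t·f(t)} = -F'(s): -d/ds[13/(s² + 169)] = -(13)·(-2s)/(s² + 169)² = 26s/(s² + 169)². Then L{9·t·sin(13t)} = 9·26s/(s² + 169)² = 234s/(s² + 169)²

Final answer: 234s/(s² + 169)²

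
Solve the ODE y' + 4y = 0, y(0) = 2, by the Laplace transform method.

L{y'} + 4L{y} = 0. sY - 2 + 4Y = 0. Y(s+4) = 2. Y = 2/(s+4)

Final answer: y(t) = 2e^(-4t)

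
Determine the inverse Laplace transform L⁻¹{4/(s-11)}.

L⁻¹{1/(s-a)} = e^(at), so L⁻¹{1/(s-11)} = e^(11t), and L⁻¹{4/(s-11)} = 4·e^(11t)

Final answer: 4·e^(11t)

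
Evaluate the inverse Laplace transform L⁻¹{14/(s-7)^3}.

L⁻¹{n!/(s-a)^(n+1)} = t^n·e^(at) with n=2, a=7. So L⁻¹{2/(s-7)^3} = t^2·e^(7t), and L⁻¹{14/(s-7)^3} = (14/2)·t^2·e^(7t) = 7·t^2·e^(7t)

Final answer: 7·t^2·e^(7t)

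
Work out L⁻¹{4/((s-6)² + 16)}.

Form: b/((s-a)² + b²) → e^(at)sin(bt). With a=6, b=4

Final answer: e^(6t)·sin(4t)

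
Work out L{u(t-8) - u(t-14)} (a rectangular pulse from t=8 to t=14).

L{u(t-a)} = e^(-as)/s. L{u(t-8) - u(t-14)} = (e^(-8s) - e^(-14s))/s

Final answer: (e^(-8s) - e^(-14s))/s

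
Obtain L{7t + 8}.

L{7t + 8} = 7·L{t} + 8·L{1} = 7/s² + 8/s

Final answer: 7/s² + 8/s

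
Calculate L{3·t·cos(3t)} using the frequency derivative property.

L{cos(3t)} = s/(s² + 9). Derivative: d/ds[s/(s² + 9)] = [(s² + 9) - s·2s]/(s² + 9)² = (9 - s²)/(s² + 9)². So L{t·cos(3t)} = -F'(s) = (s² - 9)/(s² + 9)². Then L{3·t·cos(3t)} = 3·(s² - 9)/(s² + 9)²

Final answer: 3·(s² - 9)/(s² + 9)²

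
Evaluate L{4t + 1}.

L{4t + 1} = 4·L{t} + L{1} = 4/s² + 1/s

Final answer: 4/s² + 1/s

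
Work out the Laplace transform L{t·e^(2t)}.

L{t^n·e^(at)} = n!/(s-a)^(n+1), so L{t·e^(2t)} = 1/(s-2)^2

Final answer: 1/(s-2)^2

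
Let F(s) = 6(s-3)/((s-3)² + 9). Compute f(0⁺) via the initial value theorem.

f(0⁺) = lim_{s→∞} sF(s) = lim_{s→∞} 6s(s-3)/((s-3)² + 9) = 6

Final answer: 6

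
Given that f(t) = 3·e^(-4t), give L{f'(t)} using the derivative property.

f(0) = 3, F(s) = 3/(s+4). L{f'(t)} = s·F(s) - f(0) = 3s/(s+4) - 3 = (3s - 3(s+4))/(s+4) = -12/(s+4)

Final answer: -12/(s+4)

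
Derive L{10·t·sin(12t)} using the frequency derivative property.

L{sin(12t)} = 12/(s² + 144). By L{t·f(t)} = -F'(s): -d/ds[12/(s² + 144)] = -(12)·(-2s)/(s² + 144)² = 24s/(s² + 144)². Then L{10·t·sin(12t)} = 10·24s/(s² + 144)² = 240s/(s² + 144)²

Final answer: 240s/(s² + 144)²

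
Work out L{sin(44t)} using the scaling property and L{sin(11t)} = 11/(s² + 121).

Using L{f(at)} = (1/a)F(s/a) with a=4: L{sin(44t)} = (1/4) · 11/((s/4)² + 121) = (1/4) · 11·16/(s² + 1936) = 44/(s² + 1936)

Final answer: 44/(s² + 1936)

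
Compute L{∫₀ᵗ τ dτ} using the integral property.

L{∫₀ᵗ f(τ)dτ} = F(s)/s with f(t) = t. F(s) = 1/s^2, so L{∫₀ᵗ τ dτ} = (1/s^2)/s = 1/s^3. (Check: ∫₀ᵗ τ dτ = t^2/2.)

Final answer: 1/s^3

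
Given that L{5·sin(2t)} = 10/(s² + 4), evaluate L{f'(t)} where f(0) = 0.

L{f'(t)} = s·F(s) - f(0) = s·10/(s² + 4) - 0 = 10s/(s² + 4)

Final answer: 10s/(s² + 4)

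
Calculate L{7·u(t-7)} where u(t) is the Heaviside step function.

L{u(t-a)} = e^(-as)/s. Here a=7, so L{u(t-7)} = e^(-7s)/s, and L{7·u(t-7)} = 7·e^(-7s)/s

Final answer: 7·e^(-7s)/s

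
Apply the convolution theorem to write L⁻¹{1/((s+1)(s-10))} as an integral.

1/((s+1)(s-10)) = (1/(s+1))·(1/(s-10)) = L{e^(-t)}·L{e^(10t)}. So f(t) = e^(-t)*e^(10t) = ∫₀ᵗ e^(-τ)·e^(10(t-τ)) dτ

Final answer: ∫₀ᵗ e^(-τ)·e^(10(t-τ)) dτ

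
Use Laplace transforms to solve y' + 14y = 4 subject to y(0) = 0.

sY + 14Y = 4/s. Y = 4/(s(s+14)). Partial fractions: Y = 2/7/s - 2/7/(s+14)

Final answer: y(t) = 2/7(1 - e^(-14t))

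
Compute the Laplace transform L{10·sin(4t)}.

L{sin(ωt)} = ω/(s² + ω²), so L{sin(4t)} = 4/(s² + 16). Then L{10·sin(4t)} = 10·4/(s² + 16) = 40/(s² + 16)

Final answer: 40/(s² + 16)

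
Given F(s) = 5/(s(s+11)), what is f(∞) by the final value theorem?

f(∞) = lim_{s→0} s·5/(s(s+11)) = lim_{s→0} 5/(s+11) = 5/11 = 5/11

Final answer: 5/11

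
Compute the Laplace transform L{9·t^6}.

L{t^n} = n!/s^(n+1), so L{t^6} = 720/s^7. Then L{9·t^6} = 9·720/s^7 = 6480/s^7

Final answer: 6480/s^7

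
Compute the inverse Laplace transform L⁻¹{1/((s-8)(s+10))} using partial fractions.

Decompose: A/(s-8) + B/(s+10). A = 1/18, B = -1/18. f(t) = (e^(8t) - e^(-10t))/18

Final answer: (e^(8t) - e^(-10t))/18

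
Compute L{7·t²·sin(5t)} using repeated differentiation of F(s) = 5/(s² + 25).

F(s) = 5/(s² + 25). F'(s) = -10s/(s² + 25)². F''(s) = -10(25 - 3s²)/(s² + 25)³ = (30s² - 250)/(s² + 25)³. So L{t²·sin(5t)} = (-1)² F''(s) = (30s² - 250)/(s² + 25)³. Then L{7·t²·sin(5t)} = 7·(30s² - 250)/(s² + 25)³ = (210s² - 1750)/(s² + 25)³

Final answer: (210s² - 1750)/(s² + 25)³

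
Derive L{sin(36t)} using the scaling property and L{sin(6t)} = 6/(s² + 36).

Using L{f(at)} = (1/a)F(s/a) with a=6: L{sin(36t)} = (1/6) · 6/((s/6)² + 36) = (1/6) · 6·36/(s² + 1296) = 36/(s² + 1296)

Final answer: 36/(s² + 1296)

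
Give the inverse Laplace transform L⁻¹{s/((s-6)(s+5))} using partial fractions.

Using partial fractions, f(t) = (6e^(6t) + 5e^(-5t))/11

Final answer: (6e^(6t) + 5e^(-5t))/11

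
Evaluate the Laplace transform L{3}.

L{3} = 3 · L{1} = 3/s

Final answer: 3/s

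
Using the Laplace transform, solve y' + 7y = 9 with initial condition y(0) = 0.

sY + 7Y = 9/s. Y = 9/(s(s+7)). Partial fractions: Y = 9/7/s - 9/7/(s+7)

Final answer: y(t) = 9/7(1 - e^(-7t))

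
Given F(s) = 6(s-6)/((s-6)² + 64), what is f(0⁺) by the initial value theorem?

f(0⁺) = lim_{s→∞} sF(s) = lim_{s→∞} 6s(s-6)/((s-6)² + 64) = 6

Final answer: 6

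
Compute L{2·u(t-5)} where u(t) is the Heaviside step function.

L{u(t-a)} = e^(-as)/s. Here a=5, so L{u(t-5)} = e^(-5s)/s, and L{2·u(t-5)} = 2·e^(-5s)/s

Final answer: 2·e^(-5s)/s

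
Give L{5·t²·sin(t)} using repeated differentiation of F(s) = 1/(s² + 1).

F(s) = 1/(s² + 1). F'(s) = -2s/(s² + 1)². F''(s) = -2(1 - 3s²)/(s² + 1)³ = (6s² - 2)/(s² + 1)³. So L{t²·sin(t)} = (-1)² F''(s) = (6s² - 2)/(s² + 1)³. Then L{5·t²·sin(t)} = 5·(6s² - 2)/(s² + 1)³ = (30s² - 10)/(s² + 1)³

Final answer: (30s² - 10)/(s² + 1)³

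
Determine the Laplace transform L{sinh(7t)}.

L{sinh(ωt)} = ω/(s² - ω²), so L{sinh(7t)} = 7/(s² - 49)

Final answer: 7/(s² - 49)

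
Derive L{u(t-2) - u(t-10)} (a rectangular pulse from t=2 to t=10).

L{u(t-a)} = e^(-as)/s. L{u(t-2) - u(t-10)} = (e^(-2s) - e^(-10s))/s

Final answer: (e^(-2s) - e^(-10s))/s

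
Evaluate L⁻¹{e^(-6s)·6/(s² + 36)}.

L⁻¹{6/(s² + 36)} = sin(6t). By the time shift theorem, L⁻¹{e^(-as)F(s)} = u(t-a)f(t-a) with a=6, so L⁻¹{e^(-6s)·6/(s² + 36)} = u(t-6)·sin(6(t-6))

Final answer: u(t-6)·sin(6(t-6))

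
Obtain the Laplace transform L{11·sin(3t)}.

L{sin(ωt)} = ω/(s² + ω²), so L{sin(3t)} = 3/(s² + 9). Then L{11·sin(3t)} = 11·3/(s² + 9) = 33/(s² + 9)

Final answer: 33/(s² + 9)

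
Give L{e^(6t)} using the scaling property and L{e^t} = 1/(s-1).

Using L{f(at)} = (1/a)F(s/a) with a=6 and f(t) = e^t: L{e^(6t)} = (1/6) · 1/((s/6)-1) = (1/6) · 6/(s-6) = 1/(s-6)

Final answer: 1/(s-6)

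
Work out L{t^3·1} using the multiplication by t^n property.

L{1} = 1/s. d^1/ds^1[1/s] = -1/s². d^2/ds^2[1/s] = 2/s^3. d^3/ds^3[1/s] = -6/s^4. So L{t^3} = (-1)^{3}·-6/s^4 = 6/s^4

Final answer: 6/s^4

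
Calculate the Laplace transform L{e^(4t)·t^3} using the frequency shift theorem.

L{e^(at)·t^n} = n!/(s-a)^(n+1), so L{e^(4t)·t^3} = 6/(s-4)^4

Final answer: 6/(s-4)^4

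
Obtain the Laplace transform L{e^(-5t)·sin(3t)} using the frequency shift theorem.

Frequency shift: L{e^(at)f(t)} = F(s-a). L{e^(-5t)·sin(3t)} = 3/((s+5)² + 9)

Final answer: 3/((s+5)² + 9)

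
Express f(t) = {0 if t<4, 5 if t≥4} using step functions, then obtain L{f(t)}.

f(t) = 5·u(t-4). L{u(t-4)} = e^(-4s)/s, so L{f(t)} = 5·e^(-4s)/s

Final answer: 5·e^(-4s)/s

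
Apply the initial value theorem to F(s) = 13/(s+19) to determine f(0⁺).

f(0⁺) = lim_{s→∞} s·13/(s+19) = lim_{s→∞} 13s/(s+19) = 13

Final answer: 13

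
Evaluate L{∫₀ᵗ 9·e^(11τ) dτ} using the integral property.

L{∫₀ᵗ f(τ)dτ} = F(s)/s with F(s) = 9/(s-11), so L{∫₀ᵗ 9·e^(11τ) dτ} = 9/(s(s-11))

Final answer: 9/(s(s-11))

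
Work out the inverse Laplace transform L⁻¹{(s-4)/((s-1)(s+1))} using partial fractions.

Using partial fractions, f(t) = (-3e^t + 5e^(-t))/2

Final answer: (-3e^t + 5e^(-t))/2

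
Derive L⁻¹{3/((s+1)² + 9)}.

Form: b/((s-a)² + b²) → e^(at)sin(bt). With a=-1, b=3

Final answer: e^(-t)·sin(3t)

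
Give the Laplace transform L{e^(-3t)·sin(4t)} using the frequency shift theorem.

Frequency shift: L{e^(at)f(t)} = F(s-a). L{e^(-3t)·sin(4t)} = 4/((s+3)² + 16)

Final answer: 4/((s+3)² + 16)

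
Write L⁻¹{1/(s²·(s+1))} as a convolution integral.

1/(s²·(s+1)) = (1/s^2)·(1/(s+1)) = L{t}·L{e^(-t)}. So f(t) = t*e^(-t) = ∫₀ᵗ τ·e^(-(t-τ)) dτ

Final answer: ∫₀ᵗ τ·e^(-(t-τ)) dτ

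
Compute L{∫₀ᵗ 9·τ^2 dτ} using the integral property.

L{∫₀ᵗ f(τ)dτ} = F(s)/s with f(t) = 9t^2. F(s) = 18/s^3, so L{∫₀ᵗ 9·τ^2 dτ} = (18/s^3)/s = 18/s^4. (Check: ∫₀ᵗ 9·τ^2 dτ = 9t^3/3.)

Final answer: 18/s^4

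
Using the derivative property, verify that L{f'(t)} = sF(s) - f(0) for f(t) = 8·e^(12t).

f'(t) = 96e^(12t). Direct: L{f'(t)} = 96/(s-12). Property: s·8/(s-12) - 8 = (8s - 8(s-12))/(s-12) = 96/(s-12). ✓

Final answer: 96/(s-12)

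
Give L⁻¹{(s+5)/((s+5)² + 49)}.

Using frequency shift: L⁻¹{(s-a)/((s-a)² + b²)} = e^(at)cos(bt). Here a=-5, b=7

Final answer: e^(-5t)·cos(7t)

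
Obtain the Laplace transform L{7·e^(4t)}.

L{e^(at)} = 1/(s-a), so L{e^(4t)} = 1/(s-4). Then L{7·e^(4t)} = 7/(s-4)

Final answer: 7/(s-4)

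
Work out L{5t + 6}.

L{5t + 6} = 5·L{t} + 6·L{1} = 5/s² + 6/s

Final answer: 5/s² + 6/s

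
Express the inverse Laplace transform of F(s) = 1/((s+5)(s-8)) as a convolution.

1/((s+5)(s-8)) = (1/(s+5))·(1/(s-8)) = L{e^(-5t)}·L{e^(8t)}. So f(t) = e^(-5t)*e^(8t) = ∫₀ᵗ e^(-5τ)·e^(8(t-τ)) dτ

Final answer: ∫₀ᵗ e^(-5τ)·e^(8(t-τ)) dτ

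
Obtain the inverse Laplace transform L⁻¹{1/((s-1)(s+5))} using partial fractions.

Decompose: A/(s-1) + B/(s+5). A = 1/6, B = -1/6. f(t) = (e^t - e^(-5t))/6

Final answer: (e^t - e^(-5t))/6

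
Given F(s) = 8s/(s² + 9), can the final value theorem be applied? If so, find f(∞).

The final value theorem requires all poles of sF(s) in the left half-plane. sF(s) = 8s²/(s² + 9) has poles at s = ±3i (imaginary axis). Theorem does NOT apply (oscillatory system).

Final answer: Not applicable (oscillatory)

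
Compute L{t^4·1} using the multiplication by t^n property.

L{1} = 1/s. d^1/ds^1[1/s] = -1/s². d^2/ds^2[1/s] = 2/s^3. d^3/ds^3[1/s] = -6/s^4. d^4/ds^4[1/s] = 24/s^5. So L{t^4} = (-1)^{4}·24/s^5 = 24/s^5

Final answer: 24/s^5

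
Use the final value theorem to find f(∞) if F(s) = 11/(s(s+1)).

f(∞) = lim_{s→0} s·11/(s(s+1)) = lim_{s→0} 11/(s+1) = 11/1 = 11

Final answer: 11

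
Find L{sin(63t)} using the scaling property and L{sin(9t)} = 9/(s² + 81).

Using L{f(at)} = (1/a)F(s/a) with a=7: L{sin(63t)} = (1/7) · 9/((s/7)² + 81) = (1/7) · 9·49/(s² + 3969) = 63/(s² + 3969)

Final answer: 63/(s² + 3969)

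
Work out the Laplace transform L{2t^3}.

L{2t^3} = 2 · L{t^3} = 2 · 6/s^4 = 12/s^4

Final answer: 12/s^4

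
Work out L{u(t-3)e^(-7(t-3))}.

u(t-a)f(t-a) with f(t)=e^(-7t). L{e^(-7t)} = 1/(s+7). By time shift: e^(-3s)/(s+7)

Final answer: e^(-3s)/(s+7)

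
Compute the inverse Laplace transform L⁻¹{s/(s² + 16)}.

L⁻¹{s/(s² + 16)} = cos(4t)

Final answer: cos(4t)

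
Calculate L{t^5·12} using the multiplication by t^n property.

L{12} = 12/s. d^1/ds^1[1/s] = -1/s². d^2/ds^2[1/s] = 2/s^3. d^3/ds^3[1/s] = -6/s^4. d^4/ds^4[1/s] = 24/s^5. d^5/ds^5[1/s] = -120/s^6. So L{t^5} = (-1)^{5}·-120/s^6 = 120/s^6. Then L{t^5·12} = 12·120/s^6 = 1440/s^6

Final answer: 1440/s^6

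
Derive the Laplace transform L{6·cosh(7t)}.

L{cosh(ωt)} = s/(s² - ω²), so L{cosh(7t)} = s/(s² - 49). Then L{6·cosh(7t)} = 6·s/(s² - 49) = 6s/(s² - 49)

Final answer: 6s/(s² - 49)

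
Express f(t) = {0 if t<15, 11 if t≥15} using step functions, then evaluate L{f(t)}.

f(t) = 11·u(t-15). L{u(t-15)} = e^(-15s)/s, so L{f(t)} = 11·e^(-15s)/s

Final answer: 11·e^(-15s)/s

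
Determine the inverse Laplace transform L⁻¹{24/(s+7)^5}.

L⁻¹{n!/(s-a)^(n+1)} = t^n·e^(at), so L⁻¹{24/(s+7)^5} = t^4·e^(-7t)

Final answer: t^4·e^(-7t)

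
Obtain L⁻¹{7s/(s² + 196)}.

This is the form c·s/(s² + a²) with a = 14, c = 7. L⁻¹ = 7·cos(14t)

Final answer: 7·cos(14t)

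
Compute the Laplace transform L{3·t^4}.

L{t^n} = n!/s^(n+1), so L{t^4} = 24/s^5. Then L{3·t^4} = 3·24/s^5 = 72/s^5

Final answer: 72/s^5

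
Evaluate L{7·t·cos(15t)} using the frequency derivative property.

L{cos(15t)} = s/(s² + 225). Derivative: d/ds[s/(s² + 225)] = [(s² + 225) - s·2s]/(s² + 225)² = (225 - s²)/(s² + 225)². So L{t·cos(15t)} = -F'(s) = (s² - 225)/(s² + 225)². Then L{7·t·cos(15t)} = 7·(s² - 225)/(s² + 225)²

Final answer: 7·(s² - 225)/(s² + 225)²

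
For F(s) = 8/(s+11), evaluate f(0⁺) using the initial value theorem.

f(0⁺) = lim_{s→∞} s·8/(s+11) = lim_{s→∞} 8s/(s+11) = 8

Final answer: 8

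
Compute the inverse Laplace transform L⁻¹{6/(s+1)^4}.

L⁻¹{n!/(s-a)^(n+1)} = t^n·e^(at), so L⁻¹{6/(s+1)^4} = t^3·e^(-t)

Final answer: t^3·e^(-t)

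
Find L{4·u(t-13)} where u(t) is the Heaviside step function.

L{u(t-a)} = e^(-as)/s. Here a=13, so L{u(t-13)} = e^(-13s)/s, and L{4·u(t-13)} = 4·e^(-13s)/s

Final answer: 4·e^(-13s)/s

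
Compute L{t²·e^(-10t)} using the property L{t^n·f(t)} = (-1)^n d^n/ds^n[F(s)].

L{e^(-10t)} = 1/(s+10). d/ds[1/(s+10)] = -1/(s+10)². d²/ds²[1/(s+10)] = 2/(s+10)³. So L{t²·e^(-10t)} = (-1)² · 2/(s+10)³ = 2/(s+10)³

Final answer: 2/(s+10)³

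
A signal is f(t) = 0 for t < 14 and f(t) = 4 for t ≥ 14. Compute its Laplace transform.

f(t) = 4·u(t-14). L{u(t-14)} = e^(-14s)/s, so L{f(t)} = 4·e^(-14s)/s

Final answer: 4·e^(-14s)/s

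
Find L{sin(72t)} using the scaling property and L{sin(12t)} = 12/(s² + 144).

Using L{f(at)} = (1/a)F(s/a) with a=6: L{sin(72t)} = (1/6) · 12/((s/6)² + 144) = (1/6) · 12·36/(s² + 5184) = 72/(s² + 5184)

Final answer: 72/(s² + 5184)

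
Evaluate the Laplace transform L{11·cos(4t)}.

L{cos(ωt)} = s/(s² + ω²), so L{cos(4t)} = s/(s² + 16). Then L{11·cos(4t)} = 11·s/(s² + 16) = 11s/(s² + 16)

Final answer: 11s/(s² + 16)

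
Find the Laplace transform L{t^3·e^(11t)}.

L{t^n·e^(at)} = n!/(s-a)^(n+1), so L{t^3·e^(11t)} = 6/(s-11)^4

Final answer: 6/(s-11)^4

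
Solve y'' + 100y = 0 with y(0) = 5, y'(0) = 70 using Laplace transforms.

L{y''} + 100L{y} = 0. s²Y - 5s - 70 + 100Y = 0. Y(s² + 100) = 5s + 70. Y = (5s + 70)/(s² + 100). Inverting: y(t) = 5cos(10t) + 7sin(10t)

Final answer: y(t) = 5cos(10t) + 7sin(10t)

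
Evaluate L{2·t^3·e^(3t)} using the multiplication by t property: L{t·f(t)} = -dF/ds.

Using L{t^n·e^(at)} = n!/(s-a)^(n+1), L{t^3·e^(3t)} = 6/(s-3)^4, so L{2·t^3·e^(3t)} = 2·6/(s-3)^4 = 12/(s-3)^4

Final answer: 12/(s-3)^4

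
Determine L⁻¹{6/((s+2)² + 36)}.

Form: b/((s-a)² + b²) → e^(at)sin(bt). With a=-2, b=6

Final answer: e^(-2t)·sin(6t)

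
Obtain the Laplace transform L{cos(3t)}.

L{cos(ωt)} = s/(s² + ω²), so L{cos(3t)} = s/(s² + 9)

Final answer: s/(s² + 9)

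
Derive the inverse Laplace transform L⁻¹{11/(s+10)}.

L⁻¹{1/(s-a)} = e^(at), so L⁻¹{1/(s+10)} = e^(-10t), and L⁻¹{11/(s+10)} = 11·e^(-10t)

Final answer: 11·e^(-10t)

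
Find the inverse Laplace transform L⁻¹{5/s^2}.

L⁻¹{n!/s^(n+1)} = t^n with n=1. So L⁻¹{1/s^2} = t, and L⁻¹{5/s^2} = (5/1)·t = 5·t

Final answer: 5·t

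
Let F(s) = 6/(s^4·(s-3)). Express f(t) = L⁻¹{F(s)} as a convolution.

6/(s^4·(s-3)) = (6/s^4)·(1/(s-3)) = L{t^3}·L{e^(3t)}. So f(t) = t^3*e^(3t) = ∫₀ᵗ τ^3·e^(3(t-τ)) dτ

Final answer: ∫₀ᵗ τ^3·e^(3(t-τ)) dτ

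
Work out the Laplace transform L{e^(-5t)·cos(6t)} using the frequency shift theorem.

Frequency shift: L{e^(at)f(t)} = F(s-a). L{e^(-5t)·cos(6t)} = (s+5)/((s+5)² + 36)

Final answer: (s+5)/((s+5)² + 36)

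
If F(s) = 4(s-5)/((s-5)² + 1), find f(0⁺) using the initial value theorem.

f(0⁺) = lim_{s→∞} sF(s) = lim_{s→∞} 4s(s-5)/((s-5)² + 1) = 4

Final answer: 4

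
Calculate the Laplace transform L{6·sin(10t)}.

L{sin(ωt)} = ω/(s² + ω²), so L{sin(10t)} = 10/(s² + 100). Then L{6·sin(10t)} = 6·10/(s² + 100) = 60/(s² + 100)

Final answer: 60/(s² + 100)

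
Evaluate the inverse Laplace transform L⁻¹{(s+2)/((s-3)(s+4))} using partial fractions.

Using partial fractions, f(t) = (5e^(3t) + 2e^(-4t))/7

Final answer: (5e^(3t) + 2e^(-4t))/7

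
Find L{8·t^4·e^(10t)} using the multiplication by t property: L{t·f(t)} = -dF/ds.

Using L{t^n·e^(at)} = n!/(s-a)^(n+1), L{t^4·e^(10t)} = 24/(s-10)^5, so L{8·t^4·e^(10t)} = 8·24/(s-10)^5 = 192/(s-10)^5

Final answer: 192/(s-10)^5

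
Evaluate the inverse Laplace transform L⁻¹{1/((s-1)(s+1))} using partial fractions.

Decompose: A/(s-1) + B/(s+1). A = 1/2, B = -1/2. f(t) = (e^t - e^(-t))/2

Final answer: (e^t - e^(-t))/2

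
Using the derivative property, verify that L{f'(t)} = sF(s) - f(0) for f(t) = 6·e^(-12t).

f'(t) = -72e^(-12t). Direct: L{f'(t)} = -72/(s+12). Property: s·6/(s+12) - 6 = (6s - 6(s+12))/(s+12) = -72/(s+12). ✓

Final answer: -72/(s+12)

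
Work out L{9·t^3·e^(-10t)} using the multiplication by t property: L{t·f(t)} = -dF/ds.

Using L{t^n·e^(at)} = n!/(s-a)^(n+1), L{t^3·e^(-10t)} = 6/(s+10)^4, so L{9·t^3·e^(-10t)} = 9·6/(s+10)^4 = 54/(s+10)^4

Final answer: 54/(s+10)^4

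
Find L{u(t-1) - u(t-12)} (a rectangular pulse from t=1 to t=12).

L{u(t-a)} = e^(-as)/s. L{u(t-1) - u(t-12)} = (e^(-s) - e^(-12s))/s

Final answer: (e^(-s) - e^(-12s))/s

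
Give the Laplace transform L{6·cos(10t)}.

L{cos(ωt)} = s/(s² + ω²), so L{cos(10t)} = s/(s² + 100). Then L{6·cos(10t)} = 6·s/(s² + 100) = 6s/(s² + 100)

Final answer: 6s/(s² + 100)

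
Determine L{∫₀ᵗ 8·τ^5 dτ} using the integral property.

L{∫₀ᵗ f(τ)dτ} = F(s)/s with f(t) = 8t^5. F(s) = 960/s^6, so L{∫₀ᵗ 8·τ^5 dτ} = (960/s^6)/s = 960/s^7. (Check: ∫₀ᵗ 8·τ^5 dτ = 8t^6/6.)

Final answer: 960/s^7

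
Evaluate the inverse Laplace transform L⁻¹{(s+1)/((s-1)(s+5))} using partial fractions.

Using partial fractions, f(t) = (2e^t + 4e^(-5t))/6

Final answer: (2e^t + 4e^(-5t))/6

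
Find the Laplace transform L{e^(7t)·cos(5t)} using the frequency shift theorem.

Frequency shift: L{e^(at)f(t)} = F(s-a). L{e^(7t)·cos(5t)} = (s-7)/((s-7)² + 25)

Final answer: (s-7)/((s-7)² + 25)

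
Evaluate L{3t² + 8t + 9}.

L{3t² + 8t + 9} = 3·2/s³ + 8/s² + 9/s = 6/s³ + 8/s² + 9/s

Final answer: 6/s³ + 8/s² + 9/s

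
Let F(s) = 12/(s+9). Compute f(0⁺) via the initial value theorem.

f(0⁺) = lim_{s→∞} s·12/(s+9) = lim_{s→∞} 12s/(s+9) = 12

Final answer: 12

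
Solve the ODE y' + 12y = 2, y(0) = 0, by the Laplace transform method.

sY + 12Y = 2/s. Y = 2/(s(s+12)). Partial fractions: Y = 1/6/s - 1/6/(s+12)

Final answer: y(t) = 1/6(1 - e^(-12t))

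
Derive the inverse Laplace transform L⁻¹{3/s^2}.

L⁻¹{n!/s^(n+1)} = t^n with n=1. So L⁻¹{1/s^2} = t, and L⁻¹{3/s^2} = (3/1)·t = 3·t

Final answer: 3·t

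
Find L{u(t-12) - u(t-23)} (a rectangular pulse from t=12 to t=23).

L{u(t-a)} = e^(-as)/s. L{u(t-12) - u(t-23)} = (e^(-12s) - e^(-23s))/s

Final answer: (e^(-12s) - e^(-23s))/s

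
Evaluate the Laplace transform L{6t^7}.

L{6t^7} = 6 · L{t^7} = 6 · 5040/s^8 = 30240/s^8

Final answer: 30240/s^8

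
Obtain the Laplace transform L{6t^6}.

L{6t^6} = 6 · L{t^6} = 6 · 720/s^7 = 4320/s^7

Final answer: 4320/s^7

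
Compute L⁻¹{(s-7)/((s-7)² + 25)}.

Using frequency shift: L⁻¹{(s-a)/((s-a)² + b²)} = e^(at)cos(bt). Here a=7, b=5

Final answer: e^(7t)·cos(5t)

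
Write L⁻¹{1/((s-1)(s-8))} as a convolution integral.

1/((s-1)(s-8)) = (1/(s-1))·(1/(s-8)) = L{e^t}·L{e^(8t)}. So f(t) = e^t*e^(8t) = ∫₀ᵗ e^(τ)·e^(8(t-τ)) dτ

Final answer: ∫₀ᵗ e^(τ)·e^(8(t-τ)) dτ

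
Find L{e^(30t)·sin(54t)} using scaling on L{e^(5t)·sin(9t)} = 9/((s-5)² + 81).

Scaling with a=6: L{e^(30t)·sin(54t)} = (1/6) · 9/((s/6-5)² + 81). Simplifying: 54/((s-30)² + 2916)

Final answer: 54/((s-30)² + 2916)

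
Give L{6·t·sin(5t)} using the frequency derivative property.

L{sin(5t)} = 5/(s² + 25). By L{t·f(t)} = -F'(s): -d/ds[5/(s² + 25)] = -(5)·(-2s)/(s² + 25)² = 10s/(s² + 25)². Then L{6·t·sin(5t)} = 6·10s/(s² + 25)² = 60s/(s² + 25)²

Final answer: 60s/(s² + 25)²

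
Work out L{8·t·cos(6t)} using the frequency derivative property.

L{cos(6t)} = s/(s² + 36). Derivative: d/ds[s/(s² + 36)] = [(s² + 36) - s·2s]/(s² + 36)² = (36 - s²)/(s² + 36)². So L{t·cos(6t)} = -F'(s) = (s² - 36)/(s² + 36)². Then L{8·t·cos(6t)} = 8·(s² - 36)/(s² + 36)²

Final answer: 8·(s² - 36)/(s² + 36)²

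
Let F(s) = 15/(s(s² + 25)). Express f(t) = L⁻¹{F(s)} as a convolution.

15/(s(s² + 25)) = (1/s)·(15/(s² + 25)) = L{1}·L{3·sin(5t)}. So f(t) = 1*(3·sin(5t)) = ∫₀ᵗ 3·sin(5τ) dτ

Final answer: ∫₀ᵗ 3·sin(5τ) dτ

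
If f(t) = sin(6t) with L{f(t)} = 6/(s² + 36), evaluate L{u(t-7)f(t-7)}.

Time shift theorem: L{u(t-a)f(t-a)} = e^(-as)F(s). Here a=7, F(s) = 6/(s² + 36), so L{u(t-7)f(t-7)} = e^(-7s)·6/(s² + 36)

Final answer: e^(-7s)·6/(s² + 36)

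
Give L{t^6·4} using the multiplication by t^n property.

L{4} = 4/s. d^1/ds^1[1/s] = -1/s². d^2/ds^2[1/s] = 2/s^3. d^3/ds^3[1/s] = -6/s^4. d^4/ds^4[1/s] = 24/s^5. d^5/ds^5[1/s] = -120/s^6. d^6/ds^6[1/s] = 720/s^7. So L{t^6} = (-1)^{6}·720/s^7 = 720/s^7. Then L{t^6·4} = 4·720/s^7 = 2880/s^7

Final answer: 2880/s^7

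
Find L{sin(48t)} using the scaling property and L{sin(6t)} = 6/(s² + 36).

Using L{f(at)} = (1/a)F(s/a) with a=8: L{sin(48t)} = (1/8) · 6/((s/8)² + 36) = (1/8) · 6·64/(s² + 2304) = 48/(s² + 2304)

Final answer: 48/(s² + 2304)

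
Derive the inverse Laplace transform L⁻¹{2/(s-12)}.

L⁻¹{1/(s-a)} = e^(at), so L⁻¹{1/(s-12)} = e^(12t), and L⁻¹{2/(s-12)} = 2·e^(12t)

Final answer: 2·e^(12t)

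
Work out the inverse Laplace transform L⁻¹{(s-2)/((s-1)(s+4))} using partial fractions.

Using partial fractions, f(t) = (-e^t + 6e^(-4t))/5

Final answer: (-e^t + 6e^(-4t))/5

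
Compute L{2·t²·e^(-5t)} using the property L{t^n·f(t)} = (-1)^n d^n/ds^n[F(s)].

L{e^(-5t)} = 1/(s+5). d/ds[1/(s+5)] = -1/(s+5)². d²/ds²[1/(s+5)] = 2/(s+5)³. So L{t²·e^(-5t)} = (-1)² · 2/(s+5)³ = 2/(s+5)³. Then L{2·t²·e^(-5t)} = 2·2/(s+5)³ = 4/(s+5)³

Final answer: 4/(s+5)³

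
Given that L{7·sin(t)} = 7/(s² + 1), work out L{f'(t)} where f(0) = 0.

L{f'(t)} = s·F(s) - f(0) = s·7/(s² + 1) - 0 = 7s/(s² + 1)

Final answer: 7s/(s² + 1)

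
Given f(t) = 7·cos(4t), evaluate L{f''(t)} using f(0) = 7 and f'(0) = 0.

F(s) = 7s/(s² + 16). L{f''(t)} = s²F(s) - sf(0) - f'(0) = 7s³/(s² + 16) - 7s = (7s³ - 7s(s² + 16))/(s² + 16) = -112s/(s² + 16)

Final answer: -112s/(s² + 16)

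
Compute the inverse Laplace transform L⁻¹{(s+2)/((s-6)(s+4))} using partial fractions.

Using partial fractions, f(t) = (8e^(6t) + 2e^(-4t))/10

Final answer: (8e^(6t) + 2e^(-4t))/10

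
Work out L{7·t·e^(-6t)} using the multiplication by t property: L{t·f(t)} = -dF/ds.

Using L{t^n·e^(at)} = n!/(s-a)^(n+1), L{t·e^(-6t)} = 1/(s+6)^2, so L{7·t·e^(-6t)} = 7·1/(s+6)^2 = 7/(s+6)^2

Final answer: 7/(s+6)^2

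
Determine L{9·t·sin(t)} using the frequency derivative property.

L{sin(t)} = 1/(s² + 1). By L{t·f(t)} = -F'(s): -d/ds[1/(s² + 1)] = -(1)·(-2s)/(s² + 1)² = 2s/(s² + 1)². Then L{9·t·sin(t)} = 9·2s/(s² + 1)² = 18s/(s² + 1)²

Final answer: 18s/(s² + 1)²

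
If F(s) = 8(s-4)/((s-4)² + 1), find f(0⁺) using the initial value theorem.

f(0⁺) = lim_{s→∞} sF(s) = lim_{s→∞} 8s(s-4)/((s-4)² + 1) = 8

Final answer: 8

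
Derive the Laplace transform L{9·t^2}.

L{t^n} = n!/s^(n+1), so L{t^2} = 2/s^3. Then L{9·t^2} = 9·2/s^3 = 18/s^3

Final answer: 18/s^3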